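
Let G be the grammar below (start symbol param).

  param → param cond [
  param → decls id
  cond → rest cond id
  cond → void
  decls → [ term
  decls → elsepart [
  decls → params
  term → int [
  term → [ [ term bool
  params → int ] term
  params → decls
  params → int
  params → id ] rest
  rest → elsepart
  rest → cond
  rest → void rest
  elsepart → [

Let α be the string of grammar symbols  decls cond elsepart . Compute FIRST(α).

{ [, id, int }

Add FIRST(decls) = { [, id, int }; decls is not nullable, stop.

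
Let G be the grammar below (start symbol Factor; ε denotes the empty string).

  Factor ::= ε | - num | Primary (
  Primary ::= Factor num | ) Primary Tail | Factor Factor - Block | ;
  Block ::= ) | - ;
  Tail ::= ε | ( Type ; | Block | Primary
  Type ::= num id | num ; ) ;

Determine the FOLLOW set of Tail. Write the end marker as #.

In Primary ::= ) Primary Tail: Tail is at the end, add FOLLOW(Primary) = { (, ), -, ;, num }.
Union: FOLLOW(Tail) = { (, ), -, ;, num }.

{ (, ), -, ;, num }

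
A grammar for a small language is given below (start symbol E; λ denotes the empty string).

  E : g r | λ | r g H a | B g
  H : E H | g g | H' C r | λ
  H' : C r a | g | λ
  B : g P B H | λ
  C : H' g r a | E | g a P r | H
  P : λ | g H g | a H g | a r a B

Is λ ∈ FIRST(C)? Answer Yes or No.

Yes

C : E and each of E is nullable, so C ⇒* λ.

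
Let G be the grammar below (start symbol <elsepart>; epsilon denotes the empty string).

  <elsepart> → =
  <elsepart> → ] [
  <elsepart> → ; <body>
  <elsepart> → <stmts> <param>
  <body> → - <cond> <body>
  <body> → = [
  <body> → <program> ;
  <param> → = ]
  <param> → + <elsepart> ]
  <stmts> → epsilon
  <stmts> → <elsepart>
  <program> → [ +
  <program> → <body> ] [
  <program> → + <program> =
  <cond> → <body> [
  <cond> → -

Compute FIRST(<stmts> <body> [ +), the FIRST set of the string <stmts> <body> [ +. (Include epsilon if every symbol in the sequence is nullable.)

Add FIRST(<stmts>)\{epsilon} = { +, ;, =, ] }; <stmts> is nullable, continue.
Add FIRST(<body>) = { +, -, =, [ }; <body> is not nullable, stop.

{ +, -, ;, =, [, ] }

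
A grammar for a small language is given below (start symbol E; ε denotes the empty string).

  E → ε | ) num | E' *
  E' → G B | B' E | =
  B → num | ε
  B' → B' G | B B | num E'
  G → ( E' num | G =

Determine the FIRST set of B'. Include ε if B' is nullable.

From B' → B' G: B' nullable, take FIRST(B') ∪ FIRST(G) = { (, num }.
From B' → B B: B, B nullable, take FIRST(B) ∪ FIRST(B) = { num }; also ε since the whole RHS is nullable.
B' → num E' contributes {num}.
Union: FIRST(B') = { (, num, ε }.

{ (, num, ε }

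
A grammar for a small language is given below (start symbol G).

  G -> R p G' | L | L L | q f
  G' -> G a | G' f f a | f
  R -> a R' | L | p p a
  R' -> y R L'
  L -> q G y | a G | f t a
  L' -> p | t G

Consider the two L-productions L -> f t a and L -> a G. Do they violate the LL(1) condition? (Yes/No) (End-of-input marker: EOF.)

No

FIRST(f t a) = { f } and FIRST(a G) = { a }.
The FIRST sets are disjoint and neither alternative is nullable — no conflict.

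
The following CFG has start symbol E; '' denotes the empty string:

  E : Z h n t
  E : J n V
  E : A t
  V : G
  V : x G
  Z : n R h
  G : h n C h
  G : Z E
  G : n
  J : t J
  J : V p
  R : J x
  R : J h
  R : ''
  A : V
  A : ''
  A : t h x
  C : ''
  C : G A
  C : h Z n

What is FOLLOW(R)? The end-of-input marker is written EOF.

{ h }

In Z : n R h: add FIRST(h) = { h }.
Union: FOLLOW(R) = { h }.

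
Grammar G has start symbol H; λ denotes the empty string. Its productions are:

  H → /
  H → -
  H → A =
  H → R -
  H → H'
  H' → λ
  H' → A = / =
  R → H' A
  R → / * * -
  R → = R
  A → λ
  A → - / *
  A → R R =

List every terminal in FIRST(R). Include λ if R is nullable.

{ -, /, =, λ }

From R → H' A: H', A nullable, take FIRST(H') ∪ FIRST(A) = { -, /, = }; also λ since the whole RHS is nullable.
R → / * * - contributes {/}.
R → = R contributes {=}.
Union: FIRST(R) = { -, /, =, λ }.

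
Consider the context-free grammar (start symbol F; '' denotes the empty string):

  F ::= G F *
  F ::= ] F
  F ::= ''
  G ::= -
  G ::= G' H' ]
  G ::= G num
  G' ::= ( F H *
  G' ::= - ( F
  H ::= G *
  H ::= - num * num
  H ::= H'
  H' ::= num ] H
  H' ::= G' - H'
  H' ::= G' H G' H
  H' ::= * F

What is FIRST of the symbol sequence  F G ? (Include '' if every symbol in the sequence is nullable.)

{ (, -, ] }

Add FIRST(F)\{''} = { (, -, ] }; F is nullable, continue.
Add FIRST(G) = { (, - }; G is not nullable, stop.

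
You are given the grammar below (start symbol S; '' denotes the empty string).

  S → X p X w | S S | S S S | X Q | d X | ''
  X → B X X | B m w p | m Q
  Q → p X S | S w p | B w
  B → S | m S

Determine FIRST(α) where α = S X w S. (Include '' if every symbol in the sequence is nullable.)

{ d, m }

Add FIRST(S)\{''} = { d, m }; S is nullable, continue.
Add FIRST(X) = { d, m }; X is not nullable, stop.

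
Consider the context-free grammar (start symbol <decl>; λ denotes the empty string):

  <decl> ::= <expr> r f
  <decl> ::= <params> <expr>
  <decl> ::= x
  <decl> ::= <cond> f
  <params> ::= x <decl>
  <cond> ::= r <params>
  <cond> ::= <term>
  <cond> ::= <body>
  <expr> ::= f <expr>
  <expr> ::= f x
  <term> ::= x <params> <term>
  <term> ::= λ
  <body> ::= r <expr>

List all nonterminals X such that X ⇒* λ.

{ <cond>, <term> }

Directly nullable (have an λ-production): <term>.
<cond> ::= <term> with every symbol nullable, so <cond> is nullable.
No other nonterminal has a production whose RHS symbols are all nullable.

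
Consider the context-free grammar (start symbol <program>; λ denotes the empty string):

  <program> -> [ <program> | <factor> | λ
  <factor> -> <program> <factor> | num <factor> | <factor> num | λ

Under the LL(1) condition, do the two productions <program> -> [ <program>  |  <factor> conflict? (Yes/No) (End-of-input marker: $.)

Yes

FIRST([ <program>) = { [ } and FIRST(<factor>) = { [, num, λ }.
Both contain [, so the two alternatives are not disjoint — LL(1) conflict.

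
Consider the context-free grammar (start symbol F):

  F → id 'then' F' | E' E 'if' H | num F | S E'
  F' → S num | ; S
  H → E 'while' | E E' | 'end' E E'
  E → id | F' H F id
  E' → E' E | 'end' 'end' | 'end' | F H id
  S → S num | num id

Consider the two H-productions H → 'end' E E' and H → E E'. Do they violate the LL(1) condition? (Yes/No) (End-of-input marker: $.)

FIRST('end' E E') = { 'end' } and FIRST(E E') = { ;, id, num }.
The FIRST sets are disjoint and neither alternative is nullable — no conflict.

No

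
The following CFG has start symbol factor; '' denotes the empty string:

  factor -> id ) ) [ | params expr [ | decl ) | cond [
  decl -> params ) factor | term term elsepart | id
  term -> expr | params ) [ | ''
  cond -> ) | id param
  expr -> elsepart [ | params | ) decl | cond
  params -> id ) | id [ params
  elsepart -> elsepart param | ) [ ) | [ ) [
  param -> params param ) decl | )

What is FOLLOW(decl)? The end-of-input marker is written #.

In factor -> decl ): add FIRST()) = { ) }.
In expr -> ) decl: decl is at the end, add FOLLOW(expr) = { ), [, id }.
In param -> params param ) decl: decl is at the end, add FOLLOW(param) = { ), [, id }.
Union: FOLLOW(decl) = { ), [, id }.

{ ), [, id }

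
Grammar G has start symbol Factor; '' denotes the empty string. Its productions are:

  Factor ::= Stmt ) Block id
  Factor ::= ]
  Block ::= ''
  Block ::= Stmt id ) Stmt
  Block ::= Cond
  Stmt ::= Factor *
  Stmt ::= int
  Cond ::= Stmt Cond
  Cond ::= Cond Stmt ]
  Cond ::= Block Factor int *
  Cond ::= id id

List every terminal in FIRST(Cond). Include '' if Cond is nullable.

From Cond ::= Stmt Cond: add FIRST(Stmt) = { ], int }.
From Cond ::= Cond Stmt ]: add FIRST(Cond) = { ], id, int }.
From Cond ::= Block Factor int *: Block nullable, take FIRST(Block) ∪ FIRST(Factor) = { ], id, int }.
Cond ::= id id contributes {id}.
Union: FIRST(Cond) = { ], id, int }.

{ ], id, int }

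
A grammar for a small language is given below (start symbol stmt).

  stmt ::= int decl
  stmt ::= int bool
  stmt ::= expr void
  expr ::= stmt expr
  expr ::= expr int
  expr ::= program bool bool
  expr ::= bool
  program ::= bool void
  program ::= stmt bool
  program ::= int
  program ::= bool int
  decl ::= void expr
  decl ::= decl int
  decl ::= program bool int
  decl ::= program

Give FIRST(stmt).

{ bool, int }

stmt ::= int decl contributes {int}.
stmt ::= int bool contributes {int}.
From stmt ::= expr void: add FIRST(expr) = { bool, int }.
Union: FIRST(stmt) = { bool, int }.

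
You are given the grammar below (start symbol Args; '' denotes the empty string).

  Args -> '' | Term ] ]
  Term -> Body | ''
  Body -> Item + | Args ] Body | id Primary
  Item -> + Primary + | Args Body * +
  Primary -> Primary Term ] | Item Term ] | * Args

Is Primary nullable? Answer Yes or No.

Nullable nonterminals: Args, Term.
No production of Primary has an RHS whose symbols are all nullable, so Primary is not nullable.

No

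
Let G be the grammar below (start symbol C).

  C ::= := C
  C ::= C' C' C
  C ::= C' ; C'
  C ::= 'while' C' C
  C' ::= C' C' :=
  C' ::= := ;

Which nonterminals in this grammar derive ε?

{ } (none)

No nonterminal has an empty production or an RHS whose symbols are all nullable.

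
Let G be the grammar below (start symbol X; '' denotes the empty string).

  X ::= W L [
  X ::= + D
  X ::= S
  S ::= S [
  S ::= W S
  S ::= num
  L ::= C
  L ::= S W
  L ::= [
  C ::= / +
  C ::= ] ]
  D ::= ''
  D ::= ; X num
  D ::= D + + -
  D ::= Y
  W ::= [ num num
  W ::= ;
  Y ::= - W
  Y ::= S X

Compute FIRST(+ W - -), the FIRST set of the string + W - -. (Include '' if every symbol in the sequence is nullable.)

+ is a terminal; add {+} and stop.

{ + }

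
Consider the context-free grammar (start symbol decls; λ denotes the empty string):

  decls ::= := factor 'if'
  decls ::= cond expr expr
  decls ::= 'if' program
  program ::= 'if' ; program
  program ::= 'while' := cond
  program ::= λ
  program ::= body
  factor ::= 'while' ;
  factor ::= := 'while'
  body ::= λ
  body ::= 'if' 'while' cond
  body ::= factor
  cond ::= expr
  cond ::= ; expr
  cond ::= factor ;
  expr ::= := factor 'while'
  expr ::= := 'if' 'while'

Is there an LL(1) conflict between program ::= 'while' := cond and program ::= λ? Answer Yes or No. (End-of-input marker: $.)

No

FIRST('while' := cond) = { 'while' } and FIRST(λ) = { λ }.
The second is nullable but FOLLOW(program) = { $ } is disjoint from FIRST of the first.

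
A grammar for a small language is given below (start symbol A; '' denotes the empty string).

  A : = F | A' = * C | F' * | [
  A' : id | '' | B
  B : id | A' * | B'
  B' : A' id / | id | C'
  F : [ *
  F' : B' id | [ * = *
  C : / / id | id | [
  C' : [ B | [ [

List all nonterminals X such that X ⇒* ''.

Directly nullable (have an ''-production): A'.
No other nonterminal has a production whose RHS symbols are all nullable.

{ A' }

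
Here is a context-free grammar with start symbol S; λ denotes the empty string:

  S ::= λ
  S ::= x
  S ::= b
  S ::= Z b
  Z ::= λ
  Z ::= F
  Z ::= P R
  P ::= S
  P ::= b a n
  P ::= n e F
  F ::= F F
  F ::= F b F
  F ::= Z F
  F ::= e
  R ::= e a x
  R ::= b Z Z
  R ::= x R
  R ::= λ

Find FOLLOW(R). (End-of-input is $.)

{ b, e, n, x }

In Z ::= P R: R is at the end, add FOLLOW(Z) = { b, e, n, x }.
In R ::= x R: R is at the end, add FOLLOW(R) = { b, e, n, x }.
Union: FOLLOW(R) = { b, e, n, x }.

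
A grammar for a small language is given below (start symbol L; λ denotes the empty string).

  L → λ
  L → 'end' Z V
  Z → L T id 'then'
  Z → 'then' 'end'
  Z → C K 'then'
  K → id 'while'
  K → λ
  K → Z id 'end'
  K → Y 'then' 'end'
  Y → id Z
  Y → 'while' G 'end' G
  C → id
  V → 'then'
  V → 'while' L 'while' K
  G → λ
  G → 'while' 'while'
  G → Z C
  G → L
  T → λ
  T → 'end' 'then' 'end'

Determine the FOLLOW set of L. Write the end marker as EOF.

L is the start symbol, so EOF ∈ FOLLOW(L).
In Z → L T id 'then': add FIRST(T id 'then') = { 'end', id }.
In V → 'while' L 'while' K: add FIRST('while' K) = { 'while' }.
In G → L: L is at the end, add FOLLOW(G) = { 'end', 'then' }.
Union: FOLLOW(L) = { EOF, 'end', 'then', 'while', id }.

{ EOF, 'end', 'then', 'while', id }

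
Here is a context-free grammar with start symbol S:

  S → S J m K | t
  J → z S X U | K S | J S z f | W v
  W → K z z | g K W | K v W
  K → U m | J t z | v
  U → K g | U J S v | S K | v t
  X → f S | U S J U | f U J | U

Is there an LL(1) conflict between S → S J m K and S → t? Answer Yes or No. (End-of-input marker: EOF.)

FIRST(S J m K) = { t } and FIRST(t) = { t }.
Both contain t, so the two alternatives are not disjoint — LL(1) conflict.

Yes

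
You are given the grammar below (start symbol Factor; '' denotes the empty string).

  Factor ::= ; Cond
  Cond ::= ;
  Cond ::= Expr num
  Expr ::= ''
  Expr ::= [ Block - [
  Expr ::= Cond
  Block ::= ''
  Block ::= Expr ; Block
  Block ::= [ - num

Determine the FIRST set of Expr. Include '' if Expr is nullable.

{ ;, [, num, '' }

Expr ::= '' contributes ''.
Expr ::= [ Block - [ contributes {[}.
From Expr ::= Cond: add FIRST(Cond) = { ;, [, num }.
Union: FIRST(Expr) = { ;, [, num, '' }.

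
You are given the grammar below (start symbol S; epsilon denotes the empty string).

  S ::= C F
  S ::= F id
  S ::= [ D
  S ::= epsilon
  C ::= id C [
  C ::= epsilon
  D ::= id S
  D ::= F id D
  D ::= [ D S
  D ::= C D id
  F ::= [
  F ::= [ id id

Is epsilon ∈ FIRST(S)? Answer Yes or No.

S has an epsilon-production, so S ⇒ epsilon.

Yes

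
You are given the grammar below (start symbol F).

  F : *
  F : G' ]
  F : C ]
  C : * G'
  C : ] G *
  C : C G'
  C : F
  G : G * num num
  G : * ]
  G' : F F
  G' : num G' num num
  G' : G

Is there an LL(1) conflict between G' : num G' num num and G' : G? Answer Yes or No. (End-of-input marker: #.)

No

FIRST(num G' num num) = { num } and FIRST(G) = { * }.
The FIRST sets are disjoint and neither alternative is nullable — no conflict.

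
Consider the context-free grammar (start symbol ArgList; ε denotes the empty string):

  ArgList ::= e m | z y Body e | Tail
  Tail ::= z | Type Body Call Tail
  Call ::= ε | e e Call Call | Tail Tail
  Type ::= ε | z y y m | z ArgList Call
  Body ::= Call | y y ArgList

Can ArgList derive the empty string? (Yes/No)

Nullable nonterminals: Body, Call, Type.
No production of ArgList has an RHS whose symbols are all nullable, so ArgList is not nullable.

No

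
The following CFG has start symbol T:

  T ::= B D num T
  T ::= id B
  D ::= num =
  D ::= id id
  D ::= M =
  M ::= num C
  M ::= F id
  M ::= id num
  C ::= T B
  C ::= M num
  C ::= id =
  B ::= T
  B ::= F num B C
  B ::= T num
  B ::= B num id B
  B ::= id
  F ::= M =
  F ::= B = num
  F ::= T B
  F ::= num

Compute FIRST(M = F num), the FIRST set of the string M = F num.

Add FIRST(M) = { id, num }; M is not nullable, stop.

{ id, num }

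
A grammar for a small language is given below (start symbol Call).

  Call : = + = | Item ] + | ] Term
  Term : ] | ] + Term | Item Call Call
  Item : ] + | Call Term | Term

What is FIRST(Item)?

Item : ] + contributes {]}.
From Item : Call Term: add FIRST(Call) = { =, ] }.
From Item : Term: add FIRST(Term) = { =, ] }.
Union: FIRST(Item) = { =, ] }.

{ =, ] }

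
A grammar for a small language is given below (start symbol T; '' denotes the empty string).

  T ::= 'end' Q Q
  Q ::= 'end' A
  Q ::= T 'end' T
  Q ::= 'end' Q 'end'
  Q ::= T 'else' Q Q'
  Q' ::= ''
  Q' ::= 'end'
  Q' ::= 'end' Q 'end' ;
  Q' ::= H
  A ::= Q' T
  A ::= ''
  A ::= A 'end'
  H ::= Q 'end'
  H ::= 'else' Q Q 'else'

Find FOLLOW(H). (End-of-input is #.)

In Q' ::= H: H is at the end, add FOLLOW(Q') = { #, 'else', 'end' }.
Union: FOLLOW(H) = { #, 'else', 'end' }.

{ #, 'else', 'end' }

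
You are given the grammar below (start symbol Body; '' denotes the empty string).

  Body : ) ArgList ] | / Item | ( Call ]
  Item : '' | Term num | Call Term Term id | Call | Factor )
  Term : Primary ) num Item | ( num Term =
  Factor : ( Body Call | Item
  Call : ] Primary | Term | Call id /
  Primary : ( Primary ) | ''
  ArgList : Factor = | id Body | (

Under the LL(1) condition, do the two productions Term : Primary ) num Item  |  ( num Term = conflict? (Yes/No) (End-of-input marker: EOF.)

FIRST(Primary ) num Item) = { (, ) } and FIRST(( num Term =) = { ( }.
Both contain (, so the two alternatives are not disjoint — LL(1) conflict.

Yes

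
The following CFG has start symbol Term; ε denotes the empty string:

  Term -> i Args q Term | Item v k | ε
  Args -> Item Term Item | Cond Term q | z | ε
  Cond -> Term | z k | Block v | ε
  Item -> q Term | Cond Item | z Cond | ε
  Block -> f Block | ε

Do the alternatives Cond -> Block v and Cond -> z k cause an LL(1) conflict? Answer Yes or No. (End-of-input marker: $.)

No

FIRST(Block v) = { f, v } and FIRST(z k) = { z }.
The FIRST sets are disjoint and neither alternative is nullable — no conflict.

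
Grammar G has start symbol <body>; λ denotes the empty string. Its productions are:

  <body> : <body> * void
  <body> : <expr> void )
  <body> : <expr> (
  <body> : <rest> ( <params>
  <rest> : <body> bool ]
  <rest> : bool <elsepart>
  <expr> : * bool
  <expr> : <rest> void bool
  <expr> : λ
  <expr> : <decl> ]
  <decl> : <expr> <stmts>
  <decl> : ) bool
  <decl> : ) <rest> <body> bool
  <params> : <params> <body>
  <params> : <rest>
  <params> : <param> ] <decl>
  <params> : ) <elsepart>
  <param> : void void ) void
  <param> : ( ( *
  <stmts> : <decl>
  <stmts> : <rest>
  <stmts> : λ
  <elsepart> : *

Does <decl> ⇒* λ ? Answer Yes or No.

<decl> : <expr> <stmts> and each of <expr>, <stmts> is nullable, so <decl> ⇒* λ.

Yes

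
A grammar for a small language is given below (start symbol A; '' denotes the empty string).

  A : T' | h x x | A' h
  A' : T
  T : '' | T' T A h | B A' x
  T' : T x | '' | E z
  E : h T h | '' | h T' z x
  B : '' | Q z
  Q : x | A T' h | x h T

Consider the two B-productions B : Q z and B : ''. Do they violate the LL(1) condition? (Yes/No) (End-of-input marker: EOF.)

Yes

FIRST(Q z) = { h, x, z } and FIRST('') = { '' }.
The second alternative is nullable and FOLLOW(B) = { h, x, z } shares h with FIRST of the first — conflict.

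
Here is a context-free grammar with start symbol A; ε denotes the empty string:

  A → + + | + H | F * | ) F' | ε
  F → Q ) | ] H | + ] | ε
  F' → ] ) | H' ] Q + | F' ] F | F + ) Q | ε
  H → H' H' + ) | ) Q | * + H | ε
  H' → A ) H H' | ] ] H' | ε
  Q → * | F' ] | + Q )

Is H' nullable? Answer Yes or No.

H' has an ε-production, so H' ⇒ ε.

Yes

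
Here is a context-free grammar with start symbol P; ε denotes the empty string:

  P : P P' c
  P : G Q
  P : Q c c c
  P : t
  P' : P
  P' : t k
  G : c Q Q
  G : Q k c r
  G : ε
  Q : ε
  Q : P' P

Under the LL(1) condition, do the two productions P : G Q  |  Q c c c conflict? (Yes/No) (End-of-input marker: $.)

Yes

FIRST(G Q) = { c, k, t, ε } and FIRST(Q c c c) = { c, k, t }.
Both contain c, so the two alternatives are not disjoint — LL(1) conflict.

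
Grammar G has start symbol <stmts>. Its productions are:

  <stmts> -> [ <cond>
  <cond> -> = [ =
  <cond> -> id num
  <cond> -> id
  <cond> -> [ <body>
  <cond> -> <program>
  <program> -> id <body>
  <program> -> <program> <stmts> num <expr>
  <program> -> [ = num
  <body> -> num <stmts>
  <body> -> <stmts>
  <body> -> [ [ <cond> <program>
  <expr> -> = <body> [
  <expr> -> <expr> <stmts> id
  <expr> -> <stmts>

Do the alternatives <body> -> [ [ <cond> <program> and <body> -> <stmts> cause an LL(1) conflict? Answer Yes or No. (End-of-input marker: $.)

FIRST([ [ <cond> <program>) = { [ } and FIRST(<stmts>) = { [ }.
Both contain [, so the two alternatives are not disjoint — LL(1) conflict.

Yes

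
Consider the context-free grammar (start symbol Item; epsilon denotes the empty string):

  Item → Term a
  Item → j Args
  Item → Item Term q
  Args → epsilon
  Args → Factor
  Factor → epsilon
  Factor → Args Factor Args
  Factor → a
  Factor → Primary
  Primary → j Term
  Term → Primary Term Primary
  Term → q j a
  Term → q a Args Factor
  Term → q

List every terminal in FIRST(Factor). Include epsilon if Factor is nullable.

{ a, j, epsilon }

Factor → epsilon contributes epsilon.
From Factor → Args Factor Args: Args, Factor, Args nullable, take FIRST(Args) ∪ FIRST(Factor) ∪ FIRST(Args) = { a, j }; also epsilon since the whole RHS is nullable.
Factor → a contributes {a}.
From Factor → Primary: add FIRST(Primary) = { j }.
Union: FIRST(Factor) = { a, j, epsilon }.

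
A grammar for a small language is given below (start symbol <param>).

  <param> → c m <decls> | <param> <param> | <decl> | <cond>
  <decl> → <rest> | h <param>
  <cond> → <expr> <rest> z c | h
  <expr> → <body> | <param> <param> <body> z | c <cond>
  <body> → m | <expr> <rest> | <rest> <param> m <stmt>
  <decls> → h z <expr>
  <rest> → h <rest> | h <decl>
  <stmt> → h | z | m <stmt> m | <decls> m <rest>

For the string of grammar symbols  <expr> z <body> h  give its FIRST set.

{ c, h, m }

Add FIRST(<expr>) = { c, h, m }; <expr> is not nullable, stop.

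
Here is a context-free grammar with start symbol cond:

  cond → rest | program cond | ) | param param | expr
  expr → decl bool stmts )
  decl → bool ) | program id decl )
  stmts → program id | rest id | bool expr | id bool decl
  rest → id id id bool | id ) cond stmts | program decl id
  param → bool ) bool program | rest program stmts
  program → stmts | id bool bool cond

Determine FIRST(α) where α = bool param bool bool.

bool is a terminal; add {bool} and stop.

{ bool }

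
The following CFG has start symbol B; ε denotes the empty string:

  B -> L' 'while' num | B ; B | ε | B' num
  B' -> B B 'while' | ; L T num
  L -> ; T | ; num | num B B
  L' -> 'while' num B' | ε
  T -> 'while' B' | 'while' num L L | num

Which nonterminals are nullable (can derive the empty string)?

{ B, L' }

Directly nullable (have an ε-production): B, L'.
No other nonterminal has a production whose RHS symbols are all nullable.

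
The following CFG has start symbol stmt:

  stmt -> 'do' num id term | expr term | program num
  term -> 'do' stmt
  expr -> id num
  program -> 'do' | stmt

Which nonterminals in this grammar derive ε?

No nonterminal has an empty production or an RHS whose symbols are all nullable.

{ } (none)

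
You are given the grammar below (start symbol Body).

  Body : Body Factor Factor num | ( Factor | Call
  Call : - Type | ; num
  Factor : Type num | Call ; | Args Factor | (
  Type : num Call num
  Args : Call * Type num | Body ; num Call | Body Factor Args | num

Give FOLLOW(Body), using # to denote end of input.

{ #, (, -, ;, num }

Body is the start symbol, so # ∈ FOLLOW(Body).
In Body : Body Factor Factor num: add FIRST(Factor Factor num) = { (, -, ;, num }.
In Args : Body ; num Call: add FIRST(; num Call) = { ; }.
In Args : Body Factor Args: add FIRST(Factor Args) = { (, -, ;, num }.
Union: FOLLOW(Body) = { #, (, -, ;, num }.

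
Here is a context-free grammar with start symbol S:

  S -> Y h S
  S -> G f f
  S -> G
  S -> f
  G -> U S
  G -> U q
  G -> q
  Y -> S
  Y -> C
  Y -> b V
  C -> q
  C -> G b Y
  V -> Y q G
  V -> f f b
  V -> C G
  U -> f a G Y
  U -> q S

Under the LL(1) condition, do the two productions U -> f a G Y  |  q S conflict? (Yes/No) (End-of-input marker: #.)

FIRST(f a G Y) = { f } and FIRST(q S) = { q }.
The FIRST sets are disjoint and neither alternative is nullable — no conflict.

No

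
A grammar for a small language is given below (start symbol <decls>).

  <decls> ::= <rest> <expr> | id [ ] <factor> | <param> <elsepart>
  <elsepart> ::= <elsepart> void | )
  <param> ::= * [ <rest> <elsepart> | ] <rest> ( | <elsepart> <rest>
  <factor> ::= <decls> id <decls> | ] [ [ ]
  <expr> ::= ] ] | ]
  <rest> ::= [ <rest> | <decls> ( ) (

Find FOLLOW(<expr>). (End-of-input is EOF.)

In <decls> ::= <rest> <expr>: <expr> is at the end, add FOLLOW(<decls>) = { EOF, (, id }.
Union: FOLLOW(<expr>) = { EOF, (, id }.

{ EOF, (, id }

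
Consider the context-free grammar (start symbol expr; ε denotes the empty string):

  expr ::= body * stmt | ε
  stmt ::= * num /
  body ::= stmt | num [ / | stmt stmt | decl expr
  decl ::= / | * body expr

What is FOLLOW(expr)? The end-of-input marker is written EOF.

{ EOF, *, /, num }

expr is the start symbol, so EOF ∈ FOLLOW(expr).
In body ::= decl expr: expr is at the end, add FOLLOW(body) = { *, /, num }.
In decl ::= * body expr: expr is at the end, add FOLLOW(decl) = { *, /, num }.
Union: FOLLOW(expr) = { EOF, *, /, num }.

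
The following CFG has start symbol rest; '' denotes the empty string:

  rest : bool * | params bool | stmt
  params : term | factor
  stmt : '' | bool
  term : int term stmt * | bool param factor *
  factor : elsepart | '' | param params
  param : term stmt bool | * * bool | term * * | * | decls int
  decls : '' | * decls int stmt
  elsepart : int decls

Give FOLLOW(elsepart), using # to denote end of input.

{ *, bool }

In factor : elsepart: elsepart is at the end, add FOLLOW(factor) = { *, bool }.
Union: FOLLOW(elsepart) = { *, bool }.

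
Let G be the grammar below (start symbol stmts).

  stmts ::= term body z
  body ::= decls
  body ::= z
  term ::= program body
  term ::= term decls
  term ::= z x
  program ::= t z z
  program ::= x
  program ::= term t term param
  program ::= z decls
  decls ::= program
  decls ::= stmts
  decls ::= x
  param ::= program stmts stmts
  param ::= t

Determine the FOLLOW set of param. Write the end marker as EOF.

{ t, x, z }

In program ::= term t term param: param is at the end, add FOLLOW(program) = { t, x, z }.
Union: FOLLOW(param) = { t, x, z }.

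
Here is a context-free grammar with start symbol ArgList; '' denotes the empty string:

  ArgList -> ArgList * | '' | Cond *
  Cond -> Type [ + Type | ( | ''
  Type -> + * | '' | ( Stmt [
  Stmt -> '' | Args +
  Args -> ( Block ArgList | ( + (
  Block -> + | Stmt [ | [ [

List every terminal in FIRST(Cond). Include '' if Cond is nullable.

From Cond -> Type [ + Type: Type nullable, take FIRST(Type) ∪ {[} = { (, +, [ }.
Cond -> ( contributes {(}.
Cond -> '' contributes ''.
Union: FIRST(Cond) = { (, +, [, '' }.

{ (, +, [, '' }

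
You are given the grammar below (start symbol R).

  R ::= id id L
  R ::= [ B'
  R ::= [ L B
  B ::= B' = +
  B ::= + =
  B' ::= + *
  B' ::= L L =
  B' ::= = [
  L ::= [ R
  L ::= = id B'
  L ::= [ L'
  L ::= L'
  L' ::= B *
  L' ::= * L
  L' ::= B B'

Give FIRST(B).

From B ::= B' = +: add FIRST(B') = { *, +, =, [ }.
B ::= + = contributes {+}.
Union: FIRST(B) = { *, +, =, [ }.

{ *, +, =, [ }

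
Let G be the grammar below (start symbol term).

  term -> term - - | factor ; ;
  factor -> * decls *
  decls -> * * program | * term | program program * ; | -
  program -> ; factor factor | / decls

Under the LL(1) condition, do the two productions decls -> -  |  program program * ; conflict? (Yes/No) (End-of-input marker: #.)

FIRST(-) = { - } and FIRST(program program * ;) = { /, ; }.
The FIRST sets are disjoint and neither alternative is nullable — no conflict.

No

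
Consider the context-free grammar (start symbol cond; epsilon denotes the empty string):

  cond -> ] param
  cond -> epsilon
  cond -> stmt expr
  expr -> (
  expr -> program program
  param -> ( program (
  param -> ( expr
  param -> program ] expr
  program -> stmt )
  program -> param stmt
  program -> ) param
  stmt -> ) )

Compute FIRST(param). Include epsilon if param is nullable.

{ (, ) }

param -> ( program ( contributes {(}.
param -> ( expr contributes {(}.
From param -> program ] expr: add FIRST(program) = { (, ) }.
Union: FIRST(param) = { (, ) }.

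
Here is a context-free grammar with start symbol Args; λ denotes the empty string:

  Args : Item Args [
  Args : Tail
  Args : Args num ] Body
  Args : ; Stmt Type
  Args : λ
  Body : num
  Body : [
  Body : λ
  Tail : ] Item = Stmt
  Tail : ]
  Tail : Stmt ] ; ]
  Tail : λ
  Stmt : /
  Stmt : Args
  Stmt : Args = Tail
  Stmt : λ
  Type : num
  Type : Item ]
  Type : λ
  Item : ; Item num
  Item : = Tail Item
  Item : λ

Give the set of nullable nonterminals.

{ Args, Body, Item, Stmt, Tail, Type }

Directly nullable (have an λ-production): Args, Body, Tail, Stmt, Type, Item.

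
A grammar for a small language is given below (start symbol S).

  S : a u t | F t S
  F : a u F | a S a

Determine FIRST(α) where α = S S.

{ a }

Add FIRST(S) = { a }; S is not nullable, stop.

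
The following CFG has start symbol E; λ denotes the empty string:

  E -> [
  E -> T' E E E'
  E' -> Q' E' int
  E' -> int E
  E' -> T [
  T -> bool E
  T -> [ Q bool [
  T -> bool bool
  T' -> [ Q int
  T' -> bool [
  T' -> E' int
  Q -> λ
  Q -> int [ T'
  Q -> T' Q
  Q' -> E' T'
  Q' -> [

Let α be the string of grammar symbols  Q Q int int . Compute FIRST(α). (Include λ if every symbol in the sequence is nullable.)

Add FIRST(Q)\{λ} = { [, bool, int }; Q is nullable, continue.
Add FIRST(Q)\{λ} = { [, bool, int }; Q is nullable, continue.
int is a terminal; add {int} and stop.

{ [, bool, int }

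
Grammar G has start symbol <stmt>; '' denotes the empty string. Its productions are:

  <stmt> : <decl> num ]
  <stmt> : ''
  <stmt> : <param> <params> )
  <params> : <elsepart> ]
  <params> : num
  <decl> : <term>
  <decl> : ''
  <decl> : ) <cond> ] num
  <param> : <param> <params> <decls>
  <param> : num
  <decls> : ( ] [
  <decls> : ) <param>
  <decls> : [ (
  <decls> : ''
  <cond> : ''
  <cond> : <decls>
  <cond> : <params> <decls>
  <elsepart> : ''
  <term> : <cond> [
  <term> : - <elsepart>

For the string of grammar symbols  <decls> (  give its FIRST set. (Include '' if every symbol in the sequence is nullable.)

{ (, ), [ }

Add FIRST(<decls>)\{''} = { (, ), [ }; <decls> is nullable, continue.
( is a terminal; add {(} and stop.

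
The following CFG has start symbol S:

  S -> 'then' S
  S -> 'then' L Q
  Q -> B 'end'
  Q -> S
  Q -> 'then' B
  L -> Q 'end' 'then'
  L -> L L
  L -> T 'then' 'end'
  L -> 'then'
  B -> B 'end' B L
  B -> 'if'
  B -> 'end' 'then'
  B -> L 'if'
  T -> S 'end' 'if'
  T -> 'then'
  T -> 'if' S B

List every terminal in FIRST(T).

From T -> S 'end' 'if': add FIRST(S) = { 'then' }.
T -> 'then' contributes {'then'}.
T -> 'if' S B contributes {'if'}.
Union: FIRST(T) = { 'if', 'then' }.

{ 'if', 'then' }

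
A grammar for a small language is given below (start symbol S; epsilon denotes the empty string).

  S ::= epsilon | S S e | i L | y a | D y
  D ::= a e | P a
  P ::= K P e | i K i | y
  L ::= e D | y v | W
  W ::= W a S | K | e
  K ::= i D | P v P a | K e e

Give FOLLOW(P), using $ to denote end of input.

{ a, e, v }

In D ::= P a: add FIRST(a) = { a }.
In P ::= K P e: add FIRST(e) = { e }.
In K ::= P v P a: add FIRST(v P a) = { v }.
In K ::= P v P a: add FIRST(a) = { a }.
Union: FOLLOW(P) = { a, e, v }.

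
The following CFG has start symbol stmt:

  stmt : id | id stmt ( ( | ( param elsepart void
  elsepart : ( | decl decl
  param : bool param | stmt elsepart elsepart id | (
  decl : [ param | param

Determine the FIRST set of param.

param : bool param contributes {bool}.
From param : stmt elsepart elsepart id: add FIRST(stmt) = { (, id }.
param : ( contributes {(}.
Union: FIRST(param) = { (, bool, id }.

{ (, bool, id }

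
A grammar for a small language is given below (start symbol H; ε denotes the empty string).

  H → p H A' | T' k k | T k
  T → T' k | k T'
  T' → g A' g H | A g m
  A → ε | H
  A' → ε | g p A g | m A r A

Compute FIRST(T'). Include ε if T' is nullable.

{ g, k, p }

T' → g A' g H contributes {g}.
From T' → A g m: A nullable, take FIRST(A) ∪ {g} = { g, k, p }.
Union: FIRST(T') = { g, k, p }.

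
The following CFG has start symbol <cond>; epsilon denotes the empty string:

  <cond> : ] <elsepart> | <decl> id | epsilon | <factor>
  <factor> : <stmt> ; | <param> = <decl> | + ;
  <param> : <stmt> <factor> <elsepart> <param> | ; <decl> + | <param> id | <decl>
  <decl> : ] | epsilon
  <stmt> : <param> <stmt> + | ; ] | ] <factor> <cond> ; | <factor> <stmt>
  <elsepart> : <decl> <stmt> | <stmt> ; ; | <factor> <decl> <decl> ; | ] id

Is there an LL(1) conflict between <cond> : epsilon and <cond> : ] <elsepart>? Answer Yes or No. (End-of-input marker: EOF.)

FIRST(epsilon) = { epsilon } and FIRST(] <elsepart>) = { ] }.
The first is nullable but FOLLOW(<cond>) = { EOF, ; } is disjoint from FIRST of the second.

No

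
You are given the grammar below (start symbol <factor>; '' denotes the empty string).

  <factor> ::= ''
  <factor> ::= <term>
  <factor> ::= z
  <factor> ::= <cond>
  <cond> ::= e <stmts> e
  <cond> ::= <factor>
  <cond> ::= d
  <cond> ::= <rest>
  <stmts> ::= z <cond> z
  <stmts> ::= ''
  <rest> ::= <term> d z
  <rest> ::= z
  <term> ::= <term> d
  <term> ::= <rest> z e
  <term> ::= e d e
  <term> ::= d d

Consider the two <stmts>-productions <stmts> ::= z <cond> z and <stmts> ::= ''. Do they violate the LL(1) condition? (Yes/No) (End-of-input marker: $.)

No

FIRST(z <cond> z) = { z } and FIRST('') = { '' }.
The second is nullable but FOLLOW(<stmts>) = { e } is disjoint from FIRST of the first.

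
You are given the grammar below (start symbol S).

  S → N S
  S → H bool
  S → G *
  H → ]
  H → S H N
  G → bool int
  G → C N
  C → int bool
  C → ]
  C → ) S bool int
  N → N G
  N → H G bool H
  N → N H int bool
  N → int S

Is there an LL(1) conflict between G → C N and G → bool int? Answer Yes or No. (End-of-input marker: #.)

No

FIRST(C N) = { ), ], int } and FIRST(bool int) = { bool }.
The FIRST sets are disjoint and neither alternative is nullable — no conflict.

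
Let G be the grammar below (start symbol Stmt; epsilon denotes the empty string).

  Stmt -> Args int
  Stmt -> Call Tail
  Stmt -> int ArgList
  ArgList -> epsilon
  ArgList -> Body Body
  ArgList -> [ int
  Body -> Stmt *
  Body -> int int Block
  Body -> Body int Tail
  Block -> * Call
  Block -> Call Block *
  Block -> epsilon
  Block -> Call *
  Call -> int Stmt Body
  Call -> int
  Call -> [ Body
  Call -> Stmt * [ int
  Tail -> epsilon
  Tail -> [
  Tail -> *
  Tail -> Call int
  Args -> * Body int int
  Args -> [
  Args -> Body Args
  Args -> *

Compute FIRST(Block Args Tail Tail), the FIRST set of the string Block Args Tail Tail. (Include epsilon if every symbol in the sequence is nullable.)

Add FIRST(Block)\{epsilon} = { *, [, int }; Block is nullable, continue.
Add FIRST(Args) = { *, [, int }; Args is not nullable, stop.

{ *, [, int }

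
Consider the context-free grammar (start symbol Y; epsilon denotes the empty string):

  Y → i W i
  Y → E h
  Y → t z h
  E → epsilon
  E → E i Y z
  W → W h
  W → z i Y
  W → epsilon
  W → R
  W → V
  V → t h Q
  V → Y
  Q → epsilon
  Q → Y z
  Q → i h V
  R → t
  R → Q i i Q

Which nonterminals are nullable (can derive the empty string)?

{ E, Q, W }

Directly nullable (have an epsilon-production): E, W, Q.
No other nonterminal has a production whose RHS symbols are all nullable.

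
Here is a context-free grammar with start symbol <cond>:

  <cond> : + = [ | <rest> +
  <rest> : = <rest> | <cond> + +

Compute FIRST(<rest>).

{ +, = }

<rest> : = <rest> contributes {=}.
From <rest> : <cond> + +: add FIRST(<cond>) = { +, = }.
Union: FIRST(<rest>) = { +, = }.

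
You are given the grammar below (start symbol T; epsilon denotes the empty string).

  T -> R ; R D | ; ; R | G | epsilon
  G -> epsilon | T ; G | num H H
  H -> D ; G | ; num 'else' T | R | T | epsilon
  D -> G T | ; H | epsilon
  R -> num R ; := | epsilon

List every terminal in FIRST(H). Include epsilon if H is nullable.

From H -> D ; G: D nullable, take FIRST(D) ∪ {;} = { ;, num }.
H -> ; num 'else' T contributes {;}.
From H -> R: add FIRST(R) = { num, epsilon } (including epsilon since R is nullable).
From H -> T: add FIRST(T) = { ;, num, epsilon } (including epsilon since T is nullable).
H -> epsilon contributes epsilon.
Union: FIRST(H) = { ;, num, epsilon }.

{ ;, num, epsilon }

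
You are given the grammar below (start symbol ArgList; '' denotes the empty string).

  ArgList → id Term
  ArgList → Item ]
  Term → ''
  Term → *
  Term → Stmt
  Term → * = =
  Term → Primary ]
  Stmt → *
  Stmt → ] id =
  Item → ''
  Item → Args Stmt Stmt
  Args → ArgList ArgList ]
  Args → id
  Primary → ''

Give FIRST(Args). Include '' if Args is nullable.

From Args → ArgList ArgList ]: add FIRST(ArgList) = { ], id }.
Args → id contributes {id}.
Union: FIRST(Args) = { ], id }.

{ ], id }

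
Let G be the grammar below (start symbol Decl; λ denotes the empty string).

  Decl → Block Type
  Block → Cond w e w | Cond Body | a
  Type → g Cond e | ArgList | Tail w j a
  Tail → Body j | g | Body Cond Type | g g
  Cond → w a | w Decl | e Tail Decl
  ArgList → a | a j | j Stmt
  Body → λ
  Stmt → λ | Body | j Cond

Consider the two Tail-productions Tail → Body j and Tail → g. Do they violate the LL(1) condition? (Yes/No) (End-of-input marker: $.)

FIRST(Body j) = { j } and FIRST(g) = { g }.
The FIRST sets are disjoint and neither alternative is nullable — no conflict.

No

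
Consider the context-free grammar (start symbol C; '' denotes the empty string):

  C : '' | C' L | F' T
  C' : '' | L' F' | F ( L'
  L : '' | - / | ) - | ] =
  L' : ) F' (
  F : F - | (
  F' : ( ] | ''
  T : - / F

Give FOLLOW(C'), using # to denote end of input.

{ #, ), -, ] }

In C : C' L: add FIRST(L)\{''} = { ), -, ] }.
  Since L is nullable, also add FOLLOW(C) = { # }.
Union: FOLLOW(C') = { #, ), -, ] }.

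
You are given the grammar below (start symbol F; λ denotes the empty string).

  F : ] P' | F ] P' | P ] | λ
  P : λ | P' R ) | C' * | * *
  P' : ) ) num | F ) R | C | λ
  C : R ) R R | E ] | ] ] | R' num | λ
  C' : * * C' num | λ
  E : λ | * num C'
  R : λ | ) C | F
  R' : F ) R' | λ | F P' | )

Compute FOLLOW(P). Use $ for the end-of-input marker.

{ ] }

In F : P ]: add FIRST(]) = { ] }.
Union: FOLLOW(P) = { ] }.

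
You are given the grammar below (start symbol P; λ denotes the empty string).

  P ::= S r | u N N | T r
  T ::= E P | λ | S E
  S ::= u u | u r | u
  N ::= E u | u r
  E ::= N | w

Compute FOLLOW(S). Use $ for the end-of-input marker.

In P ::= S r: add FIRST(r) = { r }.
In T ::= S E: add FIRST(E) = { u, w }.
Union: FOLLOW(S) = { r, u, w }.

{ r, u, w }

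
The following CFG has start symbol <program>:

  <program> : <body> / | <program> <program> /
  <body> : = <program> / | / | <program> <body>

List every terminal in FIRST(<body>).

{ /, = }

<body> : = <program> / contributes {=}.
<body> : / contributes {/}.
From <body> : <program> <body>: add FIRST(<program>) = { /, = }.
Union: FIRST(<body>) = { /, = }.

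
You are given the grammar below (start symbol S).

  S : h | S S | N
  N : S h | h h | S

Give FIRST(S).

{ h }

S : h contributes {h}.
From S : S S: add FIRST(S) = { h }.
From S : N: add FIRST(N) = { h }.
Union: FIRST(S) = { h }.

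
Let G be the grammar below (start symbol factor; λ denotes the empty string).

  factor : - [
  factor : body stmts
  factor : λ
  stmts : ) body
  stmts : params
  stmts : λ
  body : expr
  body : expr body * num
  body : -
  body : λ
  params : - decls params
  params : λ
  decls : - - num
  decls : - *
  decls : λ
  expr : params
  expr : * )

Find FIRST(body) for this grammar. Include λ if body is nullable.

From body : expr: add FIRST(expr) = { *, -, λ } (including λ since expr is nullable).
From body : expr body * num: expr, body nullable, take FIRST(expr) ∪ FIRST(body) ∪ {*} = { *, - }.
body : - contributes {-}.
body : λ contributes λ.
Union: FIRST(body) = { *, -, λ }.

{ *, -, λ }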